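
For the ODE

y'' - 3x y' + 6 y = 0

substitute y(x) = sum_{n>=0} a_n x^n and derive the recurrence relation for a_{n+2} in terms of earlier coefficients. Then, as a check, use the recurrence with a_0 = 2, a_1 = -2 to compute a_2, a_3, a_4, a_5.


Substitute y = sum_n a_n x^n.
y''(x) has coefficient (n+2)(n+1) a_{n+2} at x^n;
-3 x y'(x) has coefficient -3 n a_n at x^n (shift);
6 y(x) has coefficient 6 a_n at x^n.
Matching x^n: (n+2)(n+1) a_{n+2} + (-3n + 6) a_n = 0.
Thus a_{n+2} = (3n - 6) / ((n+1)(n+2)) * a_n.

Check with a_0 = 2, a_1 = -2 (apply the recurrence for n = 0, 1, 2, 3): a_0 = 2, a_1 = -2, a_2 = -6, a_3 = 1, a_4 = 0, a_5 = 3/20.

a_(n+2) = (3n - 6) / ((n+1)(n+2)) * a_n; check: a_0 = 2, a_1 = -2, a_2 = -6, a_3 = 1, a_4 = 0, a_5 = 3/20


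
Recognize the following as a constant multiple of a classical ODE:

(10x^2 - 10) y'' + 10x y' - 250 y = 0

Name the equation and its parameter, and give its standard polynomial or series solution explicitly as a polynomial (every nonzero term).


All three coefficients share the factor -10; dividing through by -10 gives  (1 - x^2) y'' - x y' + 25 y = 0.
This matches the Chebyshev equation (1 - x^2) y'' - x y' + n^2 y = 0 (note the -x y' term, not -2x y') with n^2 = 25, so n = 5; the polynomial solution is T_5(x).
With y = sum_k a_k x^k, matching x^k gives (k+2)(k+1) a_{k+2} = (k^2 - n^2) a_k = (k - 5)(k + 5) a_k. The right side vanishes at k = 5, so the series with the parity of 5 terminates at degree 5.
Standard normalization: leading coefficient of T_n is 2^(n-1), so a_5 = 2^4 = 16. Work downward with a_k = (k+1)(k+2) a_{k+2} / ((k - 5)(k + 5)):
  a_3 = (4)(5)(16) / ((3 - 5)(3 + 5)) = 320/(-16) = -20
  a_1 = (2)(3)(-20) / ((1 - 5)(1 + 5)) = -120/(-24) = 5
Hence T_5(x) = 16 x^5 - 20 x^3 + 5 x.

T_5(x); series = 16 x^5 - 20 x^3 + 5 x


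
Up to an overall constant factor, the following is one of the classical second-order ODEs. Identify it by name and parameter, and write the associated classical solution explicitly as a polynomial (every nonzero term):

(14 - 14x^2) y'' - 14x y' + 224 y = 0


All three coefficients share the factor 14; dividing through by 14 gives  (1 - x^2) y'' - x y' + 16 y = 0.
This matches the Chebyshev equation (1 - x^2) y'' - x y' + n^2 y = 0 (note the -x y' term, not -2x y') with n^2 = 16, so n = 4; the polynomial solution is T_4(x).
With y = sum_k a_k x^k, matching x^k gives (k+2)(k+1) a_{k+2} = (k^2 - n^2) a_k = (k - 4)(k + 4) a_k. The right side vanishes at k = 4, so the series with the parity of 4 terminates at degree 4.
Standard normalization: leading coefficient of T_n is 2^(n-1), so a_4 = 2^3 = 8. Work downward with a_k = (k+1)(k+2) a_{k+2} / ((k - 4)(k + 4)):
  a_2 = (3)(4)(8) / ((2 - 4)(2 + 4)) = 96/(-12) = -8
  a_0 = (1)(2)(-8) / ((0 - 4)(0 + 4)) = -16/(-16) = 1
Hence T_4(x) = 8 x^4 - 8 x^2 + 1.

T_4(x); series = 8 x^4 - 8 x^2 + 1


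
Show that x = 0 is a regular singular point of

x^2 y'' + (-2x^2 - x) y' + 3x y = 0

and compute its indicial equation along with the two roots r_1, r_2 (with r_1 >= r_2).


Divide by x^2 to reach normal form y'' + P_1(x) y' + P_2(x) y = 0 with P_1(x) = -2 - 1/x and P_2(x) = 3/x.
x = 0 is a singular point because the y'-coefficient -2 - 1/x has a pole at x = 0 and the y-coefficient 3/x has a pole at x = 0.
It is a regular singular point because x P_1(x) = p(x) = -2x - 1 and x^2 P_2(x) = q(x) = 3x are polynomials, hence analytic at x = 0.
p(0) = -1,  q(0) = 0.
Indicial equation: r(r-1) + p(0) r + q(0) = 0, i.e. r^2 + (p(0) - 1) r + q(0) = 0, i.e. r^2 - 2 r = 0.
Discriminant: (-2)^2 - 4(0) = 4, so r = (2 ± 2)/2.
Solving: r_1 = 2, r_2 = 0.

indicial: r^2 - 2 r = 0; roots r_1 = 2, r_2 = 0


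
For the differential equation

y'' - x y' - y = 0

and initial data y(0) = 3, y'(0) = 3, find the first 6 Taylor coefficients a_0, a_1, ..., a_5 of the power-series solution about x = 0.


Ansatz: y(x) = sum_{n>=0} a_n x^n, so y'(x) = sum_{n>=1} n a_n x^(n-1) and y''(x) = sum_{n>=2} n(n-1) a_n x^(n-2).
Substitute into P(x) y'' + Q(x) y' + R(x) y = 0 with P(x) = 1, Q(x) = -x, R(x) = -1, and match powers of x.
Initial conditions: a_0 = 3, a_1 = 3.
Setting the coefficient of each power of x to zero and solving order by order (substituting the coefficients already found):
  x^0: 2 a_2 - a_0 = 0  ->  2 a_2 = a_0 = 3  ->  a_2 = 3/2
  x^1: 6 a_3 - 2 a_1 = 0  ->  6 a_3 = 2 a_1 = 6  ->  a_3 = 1
  x^2: 12 a_4 - 3 a_2 = 0  ->  12 a_4 = 3 a_2 = 9/2  ->  a_4 = 3/8
  x^3: 20 a_5 - 4 a_3 = 0  ->  20 a_5 = 4 a_3 = 4  ->  a_5 = 1/5
Truncated series: y(x) = 3 + 3 x + (3/2) x^2 + x^3 + (3/8) x^4 + (1/5) x^5 + O(x^6).

a_0 = 3; a_1 = 3; a_2 = 3/2; a_3 = 1; a_4 = 3/8; a_5 = 1/5


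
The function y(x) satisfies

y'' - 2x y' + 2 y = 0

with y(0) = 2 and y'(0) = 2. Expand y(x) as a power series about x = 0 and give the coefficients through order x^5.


Ansatz: y(x) = sum_{n>=0} a_n x^n, so y'(x) = sum_{n>=1} n a_n x^(n-1) and y''(x) = sum_{n>=2} n(n-1) a_n x^(n-2).
Substitute into P(x) y'' + Q(x) y' + R(x) y = 0 with P(x) = 1, Q(x) = -2x, R(x) = 2, and match powers of x.
Initial conditions: a_0 = 2, a_1 = 2.
Setting the coefficient of each power of x to zero and solving order by order (substituting the coefficients already found):
  x^0: 2 a_2 + 2 a_0 = 0  ->  2 a_2 = -2 a_0 = -4  ->  a_2 = -2
  x^1: 6 a_3 = 0  ->  a_3 = 0
  x^2: 12 a_4 - 2 a_2 = 0  ->  12 a_4 = 2 a_2 = -4  ->  a_4 = -1/3
  x^3: 20 a_5 - 4 a_3 = 0  ->  20 a_5 = 4 a_3 = 0  ->  a_5 = 0
Truncated series: y(x) = 2 + 2 x - 2 x^2 - (1/3) x^4 + O(x^6).

a_0 = 2; a_1 = 2; a_2 = -2; a_3 = 0; a_4 = -1/3; a_5 = 0


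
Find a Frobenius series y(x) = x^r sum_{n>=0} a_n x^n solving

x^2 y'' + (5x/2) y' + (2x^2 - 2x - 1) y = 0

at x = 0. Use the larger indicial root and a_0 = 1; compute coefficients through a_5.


Write in Frobenius form y'' + (p(x)/x) y' + (q(x)/x^2) y = 0:
  p(x) = 5/2,  q(x) = 2x^2 - 2x - 1.
Indicial equation: r(r-1) + (5/2) r + (-1) = 0 -> roots r_1 = 1/2, r_2 = -2.
Take r = r_1 = 1/2. Let y(x) = x^r sum_{n>=0} a_n x^n with a_0 = 1.
Substitute y = x^r sum a_n x^n and match x^{r+n}. The recurrence is
  D(n) a_n - 2 a_{n-1} + 2 a_{n-2} = 0,  where D(n) = (r+n)(r+n-1) + (5/2)(r+n) + (-1).
  a_n = [2 a_{n-1} - 2 a_{n-2}] / D(n).
Since the indicial polynomial factors as (r - r_1)(r - r_2), D(n) = (r_1 + n - r_1)(r_1 + n - r_2) = n(n + 5/2).
Evaluating step by step (a_0 = 1):
  n = 1: D(1) = 1(1 + 5/2) = 7/2; numerator = 2(1) = 2; a_1 = (2)/(7/2) = 4/7
  n = 2: D(2) = 2(2 + 5/2) = 9; numerator = 2(4/7) - 2(1) = -6/7; a_2 = (-6/7)/(9) = -2/21
  n = 3: D(3) = 3(3 + 5/2) = 33/2; numerator = 2(-2/21) - 2(4/7) = -4/3; a_3 = (-4/3)/(33/2) = -8/99
  n = 4: D(4) = 4(4 + 5/2) = 26; numerator = 2(-8/99) - 2(-2/21) = 20/693; a_4 = (20/693)/(26) = 10/9009
  n = 5: D(5) = 5(5 + 5/2) = 75/2; numerator = 2(10/9009) - 2(-8/99) = 164/1001; a_5 = (164/1001)/(75/2) = 328/75075

r = 1/2; a_0 = 1; a_1 = 4/7; a_2 = -2/21; a_3 = -8/99; a_4 = 10/9009; a_5 = 328/75075


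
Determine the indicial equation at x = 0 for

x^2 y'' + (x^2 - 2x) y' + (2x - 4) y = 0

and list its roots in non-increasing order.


Divide by x^2 to reach normal form y'' + P_1(x) y' + P_2(x) y = 0 with P_1(x) = 1 - 2/x and P_2(x) = 2/x - 4/x^2.
x = 0 is a singular point because the y'-coefficient 1 - 2/x has a pole at x = 0 and the y-coefficient 2/x - 4/x^2 has a pole at x = 0.
It is a regular singular point because x P_1(x) = p(x) = x - 2 and x^2 P_2(x) = q(x) = 2x - 4 are polynomials, hence analytic at x = 0.
p(0) = -2,  q(0) = -4.
Indicial equation: r(r-1) + p(0) r + q(0) = 0, i.e. r^2 + (p(0) - 1) r + q(0) = 0, i.e. r^2 - 3 r - 4 = 0.
Discriminant: (-3)^2 - 4(-4) = 25, so r = (3 ± 5)/2.
Solving: r_1 = 4, r_2 = -1.

indicial: r^2 - 3 r - 4 = 0; roots r_1 = 4, r_2 = -1


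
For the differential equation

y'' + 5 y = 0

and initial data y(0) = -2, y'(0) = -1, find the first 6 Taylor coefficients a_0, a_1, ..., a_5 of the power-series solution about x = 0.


Ansatz: y(x) = sum_{n>=0} a_n x^n, so y'(x) = sum_{n>=1} n a_n x^(n-1) and y''(x) = sum_{n>=2} n(n-1) a_n x^(n-2).
Substitute into P(x) y'' + Q(x) y' + R(x) y = 0 with P(x) = 1, Q(x) = 0, R(x) = 5, and match powers of x.
Initial conditions: a_0 = -2, a_1 = -1.
Setting the coefficient of each power of x to zero and solving order by order (substituting the coefficients already found):
  x^0: 2 a_2 + 5 a_0 = 0  ->  2 a_2 = -5 a_0 = 10  ->  a_2 = 5
  x^1: 6 a_3 + 5 a_1 = 0  ->  6 a_3 = -5 a_1 = 5  ->  a_3 = 5/6
  x^2: 12 a_4 + 5 a_2 = 0  ->  12 a_4 = -5 a_2 = -25  ->  a_4 = -25/12
  x^3: 20 a_5 + 5 a_3 = 0  ->  20 a_5 = -5 a_3 = -25/6  ->  a_5 = -5/24
Truncated series: y(x) = -2 - x + 5 x^2 + (5/6) x^3 - (25/12) x^4 - (5/24) x^5 + O(x^6).

a_0 = -2; a_1 = -1; a_2 = 5; a_3 = 5/6; a_4 = -25/12; a_5 = -5/24


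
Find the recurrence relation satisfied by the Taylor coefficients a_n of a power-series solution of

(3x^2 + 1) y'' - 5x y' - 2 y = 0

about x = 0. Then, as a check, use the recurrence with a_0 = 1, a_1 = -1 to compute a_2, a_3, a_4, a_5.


Substitute y = sum_n a_n x^n.
(1 + 3 x^2) y'' contributes (n+2)(n+1) a_{n+2} + 3 n(n-1) a_n at x^n.
-5 x y'(x) contributes -5 n a_n at x^n.
-2 y(x) contributes -2 a_n at x^n.
Matching x^n: (n+2)(n+1) a_{n+2} + (3 n(n-1) - 5 n - 2) a_n = 0.
Thus a_{n+2} = (-3 n(n-1) + 5 n + 2) / ((n+1)(n+2)) * a_n.

Check with a_0 = 1, a_1 = -1 (apply the recurrence for n = 0, 1, 2, 3): a_0 = 1, a_1 = -1, a_2 = 1, a_3 = -7/6, a_4 = 1/2, a_5 = 7/120.

a_(n+2) = (-3 n(n-1) + 5 n + 2) / ((n+1)(n+2)) * a_n; check: a_0 = 1, a_1 = -1, a_2 = 1, a_3 = -7/6, a_4 = 1/2, a_5 = 7/120


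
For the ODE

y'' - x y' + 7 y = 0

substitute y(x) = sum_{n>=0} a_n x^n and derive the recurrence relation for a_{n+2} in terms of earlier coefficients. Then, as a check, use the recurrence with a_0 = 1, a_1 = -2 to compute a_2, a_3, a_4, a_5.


Substitute y = sum_n a_n x^n.
y''(x) has coefficient (n+2)(n+1) a_{n+2} at x^n;
-x y'(x) has coefficient -n a_n at x^n (shift);
7 y(x) has coefficient 7 a_n at x^n.
Matching x^n: (n+2)(n+1) a_{n+2} + (-n + 7) a_n = 0.
Thus a_{n+2} = (n - 7) / ((n+1)(n+2)) * a_n.

Check with a_0 = 1, a_1 = -2 (apply the recurrence for n = 0, 1, 2, 3): a_0 = 1, a_1 = -2, a_2 = -7/2, a_3 = 2, a_4 = 35/24, a_5 = -2/5.

a_(n+2) = (n - 7) / ((n+1)(n+2)) * a_n; check: a_0 = 1, a_1 = -2, a_2 = -7/2, a_3 = 2, a_4 = 35/24, a_5 = -2/5


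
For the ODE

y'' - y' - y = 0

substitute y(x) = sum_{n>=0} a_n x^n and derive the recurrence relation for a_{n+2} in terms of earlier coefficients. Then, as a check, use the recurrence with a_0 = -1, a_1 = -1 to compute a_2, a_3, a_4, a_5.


Substitute y = sum_n a_n x^n.
y''(x) has coefficient (n+2)(n+1) a_{n+2} at x^n;
-y'(x) has coefficient -(n+1) a_{n+1} at x^n;
-y(x) has coefficient -1 a_n at x^n.
Matching x^n: (n+2)(n+1) a_{n+2} - (n+1) a_{n+1} - 1 a_n = 0.
Thus a_{n+2} = [(n+1) a_{n+1} + 1 a_n] / ((n+1)(n+2)).

Check with a_0 = -1, a_1 = -1 (apply the recurrence for n = 0, 1, 2, 3): a_0 = -1, a_1 = -1, a_2 = -1, a_3 = -1/2, a_4 = -5/24, a_5 = -1/15.

a_(n+2) = [(n+1) a_(n+1) + 1 a_n] / ((n+1)(n+2)); check: a_0 = -1, a_1 = -1, a_2 = -1, a_3 = -1/2, a_4 = -5/24, a_5 = -1/15


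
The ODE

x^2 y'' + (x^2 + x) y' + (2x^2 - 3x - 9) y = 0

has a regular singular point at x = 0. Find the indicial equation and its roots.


Divide by x^2 to reach normal form y'' + P_1(x) y' + P_2(x) y = 0 with P_1(x) = 1 + 1/x and P_2(x) = 2 - 3/x - 9/x^2.
x = 0 is a singular point because the y'-coefficient 1 + 1/x has a pole at x = 0 and the y-coefficient 2 - 3/x - 9/x^2 has a pole at x = 0.
It is a regular singular point because x P_1(x) = p(x) = x + 1 and x^2 P_2(x) = q(x) = 2x^2 - 3x - 9 are polynomials, hence analytic at x = 0.
p(0) = 1,  q(0) = -9.
Indicial equation: r(r-1) + p(0) r + q(0) = 0, i.e. r^2 + (p(0) - 1) r + q(0) = 0, i.e. r^2 - 9 = 0.
Discriminant: (0)^2 - 4(-9) = 36, so r = (0 ± 6)/2.
Solving: r_1 = 3, r_2 = -3.

indicial: r^2 - 9 = 0; roots r_1 = 3, r_2 = -3


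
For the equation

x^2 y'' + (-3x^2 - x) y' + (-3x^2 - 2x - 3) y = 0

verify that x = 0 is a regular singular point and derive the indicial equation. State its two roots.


Divide by x^2 to reach normal form y'' + P_1(x) y' + P_2(x) y = 0 with P_1(x) = -3 - 1/x and P_2(x) = -3 - 2/x - 3/x^2.
x = 0 is a singular point because the y'-coefficient -3 - 1/x has a pole at x = 0 and the y-coefficient -3 - 2/x - 3/x^2 has a pole at x = 0.
It is a regular singular point because x P_1(x) = p(x) = -3x - 1 and x^2 P_2(x) = q(x) = -3x^2 - 2x - 3 are polynomials, hence analytic at x = 0.
p(0) = -1,  q(0) = -3.
Indicial equation: r(r-1) + p(0) r + q(0) = 0, i.e. r^2 + (p(0) - 1) r + q(0) = 0, i.e. r^2 - 2 r - 3 = 0.
Discriminant: (-2)^2 - 4(-3) = 16, so r = (2 ± 4)/2.
Solving: r_1 = 3, r_2 = -1.

indicial: r^2 - 2 r - 3 = 0; roots r_1 = 3, r_2 = -1


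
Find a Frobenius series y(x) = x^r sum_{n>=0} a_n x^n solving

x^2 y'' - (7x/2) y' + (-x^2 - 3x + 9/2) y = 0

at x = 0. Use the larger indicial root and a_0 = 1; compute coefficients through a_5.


Write in Frobenius form y'' + (p(x)/x) y' + (q(x)/x^2) y = 0:
  p(x) = -7/2,  q(x) = -x^2 - 3x + 9/2.
Indicial equation: r(r-1) + (-7/2) r + (9/2) = 0 -> roots r_1 = 3, r_2 = 3/2.
Take r = r_1 = 3. Let y(x) = x^r sum_{n>=0} a_n x^n with a_0 = 1.
Substitute y = x^r sum a_n x^n and match x^{r+n}. The recurrence is
  D(n) a_n - 3 a_{n-1} - 1 a_{n-2} = 0,  where D(n) = (r+n)(r+n-1) + (-7/2)(r+n) + (9/2).
  a_n = [3 a_{n-1} + 1 a_{n-2}] / D(n).
Since the indicial polynomial factors as (r - r_1)(r - r_2), D(n) = (r_1 + n - r_1)(r_1 + n - r_2) = n(n + 3/2).
Evaluating step by step (a_0 = 1):
  n = 1: D(1) = 1(1 + 3/2) = 5/2; numerator = 3(1) = 3; a_1 = (3)/(5/2) = 6/5
  n = 2: D(2) = 2(2 + 3/2) = 7; numerator = 3(6/5) + 1(1) = 23/5; a_2 = (23/5)/(7) = 23/35
  n = 3: D(3) = 3(3 + 3/2) = 27/2; numerator = 3(23/35) + 1(6/5) = 111/35; a_3 = (111/35)/(27/2) = 74/315
  n = 4: D(4) = 4(4 + 3/2) = 22; numerator = 3(74/315) + 1(23/35) = 143/105; a_4 = (143/105)/(22) = 13/210
  n = 5: D(5) = 5(5 + 3/2) = 65/2; numerator = 3(13/210) + 1(74/315) = 53/126; a_5 = (53/126)/(65/2) = 53/4095

r = 3; a_0 = 1; a_1 = 6/5; a_2 = 23/35; a_3 = 74/315; a_4 = 13/210; a_5 = 53/4095


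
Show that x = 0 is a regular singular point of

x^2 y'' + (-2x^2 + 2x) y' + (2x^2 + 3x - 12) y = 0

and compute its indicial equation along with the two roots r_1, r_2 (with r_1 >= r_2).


Divide by x^2 to reach normal form y'' + P_1(x) y' + P_2(x) y = 0 with P_1(x) = -2 + 2/x and P_2(x) = 2 + 3/x - 12/x^2.
x = 0 is a singular point because the y'-coefficient -2 + 2/x has a pole at x = 0 and the y-coefficient 2 + 3/x - 12/x^2 has a pole at x = 0.
It is a regular singular point because x P_1(x) = p(x) = 2 - 2x and x^2 P_2(x) = q(x) = 2x^2 + 3x - 12 are polynomials, hence analytic at x = 0.
p(0) = 2,  q(0) = -12.
Indicial equation: r(r-1) + p(0) r + q(0) = 0, i.e. r^2 + (p(0) - 1) r + q(0) = 0, i.e. r^2 + 1 r - 12 = 0.
Discriminant: (1)^2 - 4(-12) = 49, so r = (-1 ± 7)/2.
Solving: r_1 = 3, r_2 = -4.

indicial: r^2 + 1 r - 12 = 0; roots r_1 = 3, r_2 = -4


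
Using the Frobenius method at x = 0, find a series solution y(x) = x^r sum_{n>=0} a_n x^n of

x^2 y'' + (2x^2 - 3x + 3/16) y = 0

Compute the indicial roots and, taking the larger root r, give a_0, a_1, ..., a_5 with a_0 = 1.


Write in Frobenius form y'' + (p(x)/x) y' + (q(x)/x^2) y = 0:
  p(x) = 0,  q(x) = 2x^2 - 3x + 3/16.
Indicial equation: r(r-1) + (0) r + (3/16) = 0 -> roots r_1 = 3/4, r_2 = 1/4.
Take r = r_1 = 3/4. Let y(x) = x^r sum_{n>=0} a_n x^n with a_0 = 1.
Substitute y = x^r sum a_n x^n and match x^{r+n}. The recurrence is
  D(n) a_n - 3 a_{n-1} + 2 a_{n-2} = 0,  where D(n) = (r+n)(r+n-1) + (0)(r+n) + (3/16).
  a_n = [3 a_{n-1} - 2 a_{n-2}] / D(n).
Since the indicial polynomial factors as (r - r_1)(r - r_2), D(n) = (r_1 + n - r_1)(r_1 + n - r_2) = n(n + 1/2).
Evaluating step by step (a_0 = 1):
  n = 1: D(1) = 1(1 + 1/2) = 3/2; numerator = 3(1) = 3; a_1 = (3)/(3/2) = 2
  n = 2: D(2) = 2(2 + 1/2) = 5; numerator = 3(2) - 2(1) = 4; a_2 = (4)/(5) = 4/5
  n = 3: D(3) = 3(3 + 1/2) = 21/2; numerator = 3(4/5) - 2(2) = -8/5; a_3 = (-8/5)/(21/2) = -16/105
  n = 4: D(4) = 4(4 + 1/2) = 18; numerator = 3(-16/105) - 2(4/5) = -72/35; a_4 = (-72/35)/(18) = -4/35
  n = 5: D(5) = 5(5 + 1/2) = 55/2; numerator = 3(-4/35) - 2(-16/105) = -4/105; a_5 = (-4/105)/(55/2) = -8/5775

r = 3/4; a_0 = 1; a_1 = 2; a_2 = 4/5; a_3 = -16/105; a_4 = -4/35; a_5 = -8/5775


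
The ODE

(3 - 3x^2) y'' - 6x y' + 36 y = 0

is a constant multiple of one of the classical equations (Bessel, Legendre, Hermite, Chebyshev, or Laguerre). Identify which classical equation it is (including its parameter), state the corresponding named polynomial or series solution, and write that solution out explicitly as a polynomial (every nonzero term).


All three coefficients share the factor 3; dividing through by 3 gives  (1 - x^2) y'' - 2x y' + 12 y = 0.
This matches the Legendre equation (1 - x^2) y'' - 2x y' + n(n+1) y = 0 (note the -2x y' term) with n(n+1) = 12, so n = 3; the polynomial solution is P_3(x).
With y = sum_k a_k x^k, matching x^k gives (k+2)(k+1) a_{k+2} = [k(k+1) - n(n+1)] a_k = (k - 3)(k + 4) a_k. The right side vanishes at k = 3, so the series with the parity of 3 terminates at degree 3.
Standard normalization (P_n(1) = 1): leading coefficient (2n)!/(2^n (n!)^2) = 720/(8*36) = 5/2, so a_3 = 5/2. Work downward with a_k = (k+1)(k+2) a_{k+2} / ((k - 3)(k + 4)):
  a_1 = (2)(3)(5/2) / ((1 - 3)(1 + 4)) = 15/(-10) = -3/2
Hence P_3(x) = 5 x^3/2 - 3 x/2.

P_3(x); series = 5 x^3/2 - 3 x/2


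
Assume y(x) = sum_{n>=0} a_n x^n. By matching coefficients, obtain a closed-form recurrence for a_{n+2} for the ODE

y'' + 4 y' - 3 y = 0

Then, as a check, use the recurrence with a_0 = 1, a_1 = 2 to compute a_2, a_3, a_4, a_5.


Substitute y = sum_n a_n x^n.
y''(x) has coefficient (n+2)(n+1) a_{n+2} at x^n;
4 y'(x) has coefficient 4 (n+1) a_{n+1} at x^n;
-3 y(x) has coefficient -3 a_n at x^n.
Matching x^n: (n+2)(n+1) a_{n+2} + 4 (n+1) a_{n+1} - 3 a_n = 0.
Thus a_{n+2} = [-4 (n+1) a_{n+1} + 3 a_n] / ((n+1)(n+2)).

Check with a_0 = 1, a_1 = 2 (apply the recurrence for n = 0, 1, 2, 3): a_0 = 1, a_1 = 2, a_2 = -5/2, a_3 = 13/3, a_4 = -119/24, a_5 = 277/60.

a_(n+2) = [-4 (n+1) a_(n+1) + 3 a_n] / ((n+1)(n+2)); check: a_0 = 1, a_1 = 2, a_2 = -5/2, a_3 = 13/3, a_4 = -119/24, a_5 = 277/60


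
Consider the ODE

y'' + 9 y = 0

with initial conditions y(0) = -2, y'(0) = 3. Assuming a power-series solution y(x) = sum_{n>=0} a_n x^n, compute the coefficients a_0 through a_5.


Ansatz: y(x) = sum_{n>=0} a_n x^n, so y'(x) = sum_{n>=1} n a_n x^(n-1) and y''(x) = sum_{n>=2} n(n-1) a_n x^(n-2).
Substitute into P(x) y'' + Q(x) y' + R(x) y = 0 with P(x) = 1, Q(x) = 0, R(x) = 9, and match powers of x.
Initial conditions: a_0 = -2, a_1 = 3.
Setting the coefficient of each power of x to zero and solving order by order (substituting the coefficients already found):
  x^0: 2 a_2 + 9 a_0 = 0  ->  2 a_2 = -9 a_0 = 18  ->  a_2 = 9
  x^1: 6 a_3 + 9 a_1 = 0  ->  6 a_3 = -9 a_1 = -27  ->  a_3 = -9/2
  x^2: 12 a_4 + 9 a_2 = 0  ->  12 a_4 = -9 a_2 = -81  ->  a_4 = -27/4
  x^3: 20 a_5 + 9 a_3 = 0  ->  20 a_5 = -9 a_3 = 81/2  ->  a_5 = 81/40
Truncated series: y(x) = -2 + 3 x + 9 x^2 - (9/2) x^3 - (27/4) x^4 + (81/40) x^5 + O(x^6).

a_0 = -2; a_1 = 3; a_2 = 9; a_3 = -9/2; a_4 = -27/4; a_5 = 81/40


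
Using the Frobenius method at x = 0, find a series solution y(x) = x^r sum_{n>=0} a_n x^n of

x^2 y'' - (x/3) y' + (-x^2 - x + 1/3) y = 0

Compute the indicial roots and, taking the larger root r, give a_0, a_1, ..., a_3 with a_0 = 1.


Write in Frobenius form y'' + (p(x)/x) y' + (q(x)/x^2) y = 0:
  p(x) = -1/3,  q(x) = -x^2 - x + 1/3.
Indicial equation: r(r-1) + (-1/3) r + (1/3) = 0 -> roots r_1 = 1, r_2 = 1/3.
Take r = r_1 = 1. Let y(x) = x^r sum_{n>=0} a_n x^n with a_0 = 1.
Substitute y = x^r sum a_n x^n and match x^{r+n}. The recurrence is
  D(n) a_n - 1 a_{n-1} - 1 a_{n-2} = 0,  where D(n) = (r+n)(r+n-1) + (-1/3)(r+n) + (1/3).
  a_n = [1 a_{n-1} + 1 a_{n-2}] / D(n).
Since the indicial polynomial factors as (r - r_1)(r - r_2), D(n) = (r_1 + n - r_1)(r_1 + n - r_2) = n(n + 2/3).
Evaluating step by step (a_0 = 1):
  n = 1: D(1) = 1(1 + 2/3) = 5/3; numerator = 1(1) = 1; a_1 = (1)/(5/3) = 3/5
  n = 2: D(2) = 2(2 + 2/3) = 16/3; numerator = 1(3/5) + 1(1) = 8/5; a_2 = (8/5)/(16/3) = 3/10
  n = 3: D(3) = 3(3 + 2/3) = 11; numerator = 1(3/10) + 1(3/5) = 9/10; a_3 = (9/10)/(11) = 9/110

r = 1; a_0 = 1; a_1 = 3/5; a_2 = 3/10; a_3 = 9/110


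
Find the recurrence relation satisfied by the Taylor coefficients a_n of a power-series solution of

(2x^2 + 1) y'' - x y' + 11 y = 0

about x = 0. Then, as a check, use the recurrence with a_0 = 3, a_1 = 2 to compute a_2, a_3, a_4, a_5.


Substitute y = sum_n a_n x^n.
(1 + 2 x^2) y'' contributes (n+2)(n+1) a_{n+2} + 2 n(n-1) a_n at x^n.
-x y'(x) contributes -n a_n at x^n.
11 y(x) contributes 11 a_n at x^n.
Matching x^n: (n+2)(n+1) a_{n+2} + (2 n(n-1) - n + 11) a_n = 0.
Thus a_{n+2} = (-2 n(n-1) + n - 11) / ((n+1)(n+2)) * a_n.

Check with a_0 = 3, a_1 = 2 (apply the recurrence for n = 0, 1, 2, 3): a_0 = 3, a_1 = 2, a_2 = -33/2, a_3 = -10/3, a_4 = 143/8, a_5 = 10/3.

a_(n+2) = (-2 n(n-1) + n - 11) / ((n+1)(n+2)) * a_n; check: a_0 = 3, a_1 = 2, a_2 = -33/2, a_3 = -10/3, a_4 = 143/8, a_5 = 10/3


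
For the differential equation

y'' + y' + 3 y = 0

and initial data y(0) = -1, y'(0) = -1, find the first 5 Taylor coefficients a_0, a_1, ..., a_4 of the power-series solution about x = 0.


Ansatz: y(x) = sum_{n>=0} a_n x^n, so y'(x) = sum_{n>=1} n a_n x^(n-1) and y''(x) = sum_{n>=2} n(n-1) a_n x^(n-2).
Substitute into P(x) y'' + Q(x) y' + R(x) y = 0 with P(x) = 1, Q(x) = 1, R(x) = 3, and match powers of x.
Initial conditions: a_0 = -1, a_1 = -1.
Setting the coefficient of each power of x to zero and solving order by order (substituting the coefficients already found):
  x^0: 2 a_2 + a_1 + 3 a_0 = 0  ->  2 a_2 = -a_1 - 3 a_0 = 4  ->  a_2 = 2
  x^1: 6 a_3 + 2 a_2 + 3 a_1 = 0  ->  6 a_3 = -2 a_2 - 3 a_1 = -1  ->  a_3 = -1/6
  x^2: 12 a_4 + 3 a_3 + 3 a_2 = 0  ->  12 a_4 = -3 a_3 - 3 a_2 = -11/2  ->  a_4 = -11/24
Truncated series: y(x) = -1 - x + 2 x^2 - (1/6) x^3 - (11/24) x^4 + O(x^5).

a_0 = -1; a_1 = -1; a_2 = 2; a_3 = -1/6; a_4 = -11/24


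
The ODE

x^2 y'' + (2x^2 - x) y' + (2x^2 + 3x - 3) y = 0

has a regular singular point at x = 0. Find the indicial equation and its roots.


Divide by x^2 to reach normal form y'' + P_1(x) y' + P_2(x) y = 0 with P_1(x) = 2 - 1/x and P_2(x) = 2 + 3/x - 3/x^2.
x = 0 is a singular point because the y'-coefficient 2 - 1/x has a pole at x = 0 and the y-coefficient 2 + 3/x - 3/x^2 has a pole at x = 0.
It is a regular singular point because x P_1(x) = p(x) = 2x - 1 and x^2 P_2(x) = q(x) = 2x^2 + 3x - 3 are polynomials, hence analytic at x = 0.
p(0) = -1,  q(0) = -3.
Indicial equation: r(r-1) + p(0) r + q(0) = 0, i.e. r^2 + (p(0) - 1) r + q(0) = 0, i.e. r^2 - 2 r - 3 = 0.
Discriminant: (-2)^2 - 4(-3) = 16, so r = (2 ± 4)/2.
Solving: r_1 = 3, r_2 = -1.

indicial: r^2 - 2 r - 3 = 0; roots r_1 = 3, r_2 = -1


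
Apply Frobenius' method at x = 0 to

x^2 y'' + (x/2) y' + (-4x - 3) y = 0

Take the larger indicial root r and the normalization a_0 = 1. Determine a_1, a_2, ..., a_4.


Write in Frobenius form y'' + (p(x)/x) y' + (q(x)/x^2) y = 0:
  p(x) = 1/2,  q(x) = -4x - 3.
Indicial equation: r(r-1) + (1/2) r + (-3) = 0 -> roots r_1 = 2, r_2 = -3/2.
Take r = r_1 = 2. Let y(x) = x^r sum_{n>=0} a_n x^n with a_0 = 1.
Substitute y = x^r sum a_n x^n and match x^{r+n}. The recurrence is
  D(n) a_n - 4 a_{n-1} = 0,  where D(n) = (r+n)(r+n-1) + (1/2)(r+n) + (-3).
  a_n = 4 / D(n) * a_{n-1}.
Since the indicial polynomial factors as (r - r_1)(r - r_2), D(n) = (r_1 + n - r_1)(r_1 + n - r_2) = n(n + 7/2).
Evaluating step by step (a_0 = 1):
  n = 1: D(1) = 1(1 + 7/2) = 9/2; numerator = 4(1) = 4; a_1 = (4)/(9/2) = 8/9
  n = 2: D(2) = 2(2 + 7/2) = 11; numerator = 4(8/9) = 32/9; a_2 = (32/9)/(11) = 32/99
  n = 3: D(3) = 3(3 + 7/2) = 39/2; numerator = 4(32/99) = 128/99; a_3 = (128/99)/(39/2) = 256/3861
  n = 4: D(4) = 4(4 + 7/2) = 30; numerator = 4(256/3861) = 1024/3861; a_4 = (1024/3861)/(30) = 512/57915

r = 2; a_0 = 1; a_1 = 8/9; a_2 = 32/99; a_3 = 256/3861; a_4 = 512/57915


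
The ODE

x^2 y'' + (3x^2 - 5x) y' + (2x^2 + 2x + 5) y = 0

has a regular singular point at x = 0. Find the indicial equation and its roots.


Divide by x^2 to reach normal form y'' + P_1(x) y' + P_2(x) y = 0 with P_1(x) = 3 - 5/x and P_2(x) = 2 + 2/x + 5/x^2.
x = 0 is a singular point because the y'-coefficient 3 - 5/x has a pole at x = 0 and the y-coefficient 2 + 2/x + 5/x^2 has a pole at x = 0.
It is a regular singular point because x P_1(x) = p(x) = 3x - 5 and x^2 P_2(x) = q(x) = 2x^2 + 2x + 5 are polynomials, hence analytic at x = 0.
p(0) = -5,  q(0) = 5.
Indicial equation: r(r-1) + p(0) r + q(0) = 0, i.e. r^2 + (p(0) - 1) r + q(0) = 0, i.e. r^2 - 6 r + 5 = 0.
Discriminant: (-6)^2 - 4(5) = 16, so r = (6 ± 4)/2.
Solving: r_1 = 5, r_2 = 1.

indicial: r^2 - 6 r + 5 = 0; roots r_1 = 5, r_2 = 1


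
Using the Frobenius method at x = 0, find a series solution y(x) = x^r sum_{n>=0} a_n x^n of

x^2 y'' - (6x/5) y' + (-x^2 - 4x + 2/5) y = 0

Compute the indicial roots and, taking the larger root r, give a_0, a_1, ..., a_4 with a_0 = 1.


Write in Frobenius form y'' + (p(x)/x) y' + (q(x)/x^2) y = 0:
  p(x) = -6/5,  q(x) = -x^2 - 4x + 2/5.
Indicial equation: r(r-1) + (-6/5) r + (2/5) = 0 -> roots r_1 = 2, r_2 = 1/5.
Take r = r_1 = 2. Let y(x) = x^r sum_{n>=0} a_n x^n with a_0 = 1.
Substitute y = x^r sum a_n x^n and match x^{r+n}. The recurrence is
  D(n) a_n - 4 a_{n-1} - 1 a_{n-2} = 0,  where D(n) = (r+n)(r+n-1) + (-6/5)(r+n) + (2/5).
  a_n = [4 a_{n-1} + 1 a_{n-2}] / D(n).
Since the indicial polynomial factors as (r - r_1)(r - r_2), D(n) = (r_1 + n - r_1)(r_1 + n - r_2) = n(n + 9/5).
Evaluating step by step (a_0 = 1):
  n = 1: D(1) = 1(1 + 9/5) = 14/5; numerator = 4(1) = 4; a_1 = (4)/(14/5) = 10/7
  n = 2: D(2) = 2(2 + 9/5) = 38/5; numerator = 4(10/7) + 1(1) = 47/7; a_2 = (47/7)/(38/5) = 235/266
  n = 3: D(3) = 3(3 + 9/5) = 72/5; numerator = 4(235/266) + 1(10/7) = 660/133; a_3 = (660/133)/(72/5) = 275/798
  n = 4: D(4) = 4(4 + 9/5) = 116/5; numerator = 4(275/798) + 1(235/266) = 95/42; a_4 = (95/42)/(116/5) = 475/4872

r = 2; a_0 = 1; a_1 = 10/7; a_2 = 235/266; a_3 = 275/798; a_4 = 475/4872


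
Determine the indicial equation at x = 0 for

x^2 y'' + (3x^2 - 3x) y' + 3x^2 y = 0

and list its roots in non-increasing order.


Divide by x^2 to reach normal form y'' + P_1(x) y' + P_2(x) y = 0 with P_1(x) = 3 - 3/x and P_2(x) = 3.
x = 0 is a singular point because the y'-coefficient 3 - 3/x has a pole at x = 0.
It is a regular singular point because x P_1(x) = p(x) = 3x - 3 and x^2 P_2(x) = q(x) = 3x^2 are polynomials, hence analytic at x = 0.
p(0) = -3,  q(0) = 0.
Indicial equation: r(r-1) + p(0) r + q(0) = 0, i.e. r^2 + (p(0) - 1) r + q(0) = 0, i.e. r^2 - 4 r = 0.
Discriminant: (-4)^2 - 4(0) = 16, so r = (4 ± 4)/2.
Solving: r_1 = 4, r_2 = 0.

indicial: r^2 - 4 r = 0; roots r_1 = 4, r_2 = 0


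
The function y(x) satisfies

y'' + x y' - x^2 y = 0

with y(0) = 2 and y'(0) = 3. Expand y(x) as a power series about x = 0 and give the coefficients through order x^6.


Ansatz: y(x) = sum_{n>=0} a_n x^n, so y'(x) = sum_{n>=1} n a_n x^(n-1) and y''(x) = sum_{n>=2} n(n-1) a_n x^(n-2).
Substitute into P(x) y'' + Q(x) y' + R(x) y = 0 with P(x) = 1, Q(x) = x, R(x) = -x^2, and match powers of x.
Initial conditions: a_0 = 2, a_1 = 3.
Setting the coefficient of each power of x to zero and solving order by order (substituting the coefficients already found):
  x^0: 2 a_2 = 0  ->  a_2 = 0
  x^1: 6 a_3 + a_1 = 0  ->  6 a_3 = -a_1 = -3  ->  a_3 = -1/2
  x^2: 12 a_4 + 2 a_2 - a_0 = 0  ->  12 a_4 = -2 a_2 + a_0 = 2  ->  a_4 = 1/6
  x^3: 20 a_5 + 3 a_3 - a_1 = 0  ->  20 a_5 = -3 a_3 + a_1 = 9/2  ->  a_5 = 9/40
  x^4: 30 a_6 + 4 a_4 - a_2 = 0  ->  30 a_6 = -4 a_4 + a_2 = -2/3  ->  a_6 = -1/45
Truncated series: y(x) = 2 + 3 x - (1/2) x^3 + (1/6) x^4 + (9/40) x^5 - (1/45) x^6 + O(x^7).

a_0 = 2; a_1 = 3; a_2 = 0; a_3 = -1/2; a_4 = 1/6; a_5 = 9/40; a_6 = -1/45


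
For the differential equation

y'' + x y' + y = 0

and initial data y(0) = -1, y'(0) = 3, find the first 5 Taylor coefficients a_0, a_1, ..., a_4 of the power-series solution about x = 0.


Ansatz: y(x) = sum_{n>=0} a_n x^n, so y'(x) = sum_{n>=1} n a_n x^(n-1) and y''(x) = sum_{n>=2} n(n-1) a_n x^(n-2).
Substitute into P(x) y'' + Q(x) y' + R(x) y = 0 with P(x) = 1, Q(x) = x, R(x) = 1, and match powers of x.
Initial conditions: a_0 = -1, a_1 = 3.
Setting the coefficient of each power of x to zero and solving order by order (substituting the coefficients already found):
  x^0: 2 a_2 + a_0 = 0  ->  2 a_2 = -a_0 = 1  ->  a_2 = 1/2
  x^1: 6 a_3 + 2 a_1 = 0  ->  6 a_3 = -2 a_1 = -6  ->  a_3 = -1
  x^2: 12 a_4 + 3 a_2 = 0  ->  12 a_4 = -3 a_2 = -3/2  ->  a_4 = -1/8
Truncated series: y(x) = -1 + 3 x + (1/2) x^2 - x^3 - (1/8) x^4 + O(x^5).

a_0 = -1; a_1 = 3; a_2 = 1/2; a_3 = -1; a_4 = -1/8


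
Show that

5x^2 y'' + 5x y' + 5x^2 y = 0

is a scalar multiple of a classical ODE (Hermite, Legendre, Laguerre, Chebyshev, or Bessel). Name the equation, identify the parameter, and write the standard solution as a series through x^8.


All three coefficients share the factor 5; dividing through by 5 gives  x^2 y'' + x y' + x^2 y = 0.
This matches the Bessel equation x^2 y'' + x y' + (x^2 - nu^2) y = 0 with nu^2 = 0, so nu = 0; the solution bounded at x = 0 is J_0(x).
Frobenius at x = 0: indicial roots ±nu; for r = nu the recurrence k(k + 2nu) c_k = -c_{k-2} gives the standard series J_nu(x) = sum_{k>=0} (-1)^k / (k! (k+nu)!) (x/2)^(2k+nu). Evaluate the first 5 terms:
  k = 0: (-1)^0 / (0! * 0! * 2^0) x^0 = 1/(1*1*1) x^0 = (1) x^0
  k = 1: (-1)^1 / (1! * 1! * 2^2) x^2 = -1/(1*1*4) x^2 = (-1/4) x^2
  k = 2: (-1)^2 / (2! * 2! * 2^4) x^4 = 1/(2*2*16) x^4 = (1/64) x^4
  k = 3: (-1)^3 / (3! * 3! * 2^6) x^6 = -1/(6*6*64) x^6 = (-1/2304) x^6
  k = 4: (-1)^4 / (4! * 4! * 2^8) x^8 = 1/(24*24*256) x^8 = (1/147456) x^8
Hence J_0(x) = x^8/147456 - x^6/2304 + x^4/64 - x^2/4 + 1 + ....

J_0(x); series = x^8/147456 - x^6/2304 + x^4/64 - x^2/4 + 1


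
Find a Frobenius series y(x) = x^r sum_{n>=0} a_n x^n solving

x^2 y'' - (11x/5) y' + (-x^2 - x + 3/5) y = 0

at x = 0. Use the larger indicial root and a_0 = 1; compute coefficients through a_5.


Write in Frobenius form y'' + (p(x)/x) y' + (q(x)/x^2) y = 0:
  p(x) = -11/5,  q(x) = -x^2 - x + 3/5.
Indicial equation: r(r-1) + (-11/5) r + (3/5) = 0 -> roots r_1 = 3, r_2 = 1/5.
Take r = r_1 = 3. Let y(x) = x^r sum_{n>=0} a_n x^n with a_0 = 1.
Substitute y = x^r sum a_n x^n and match x^{r+n}. The recurrence is
  D(n) a_n - 1 a_{n-1} - 1 a_{n-2} = 0,  where D(n) = (r+n)(r+n-1) + (-11/5)(r+n) + (3/5).
  a_n = [1 a_{n-1} + 1 a_{n-2}] / D(n).
Since the indicial polynomial factors as (r - r_1)(r - r_2), D(n) = (r_1 + n - r_1)(r_1 + n - r_2) = n(n + 14/5).
Evaluating step by step (a_0 = 1):
  n = 1: D(1) = 1(1 + 14/5) = 19/5; numerator = 1(1) = 1; a_1 = (1)/(19/5) = 5/19
  n = 2: D(2) = 2(2 + 14/5) = 48/5; numerator = 1(5/19) + 1(1) = 24/19; a_2 = (24/19)/(48/5) = 5/38
  n = 3: D(3) = 3(3 + 14/5) = 87/5; numerator = 1(5/38) + 1(5/19) = 15/38; a_3 = (15/38)/(87/5) = 25/1102
  n = 4: D(4) = 4(4 + 14/5) = 136/5; numerator = 1(25/1102) + 1(5/38) = 85/551; a_4 = (85/551)/(136/5) = 25/4408
  n = 5: D(5) = 5(5 + 14/5) = 39; numerator = 1(25/4408) + 1(25/1102) = 125/4408; a_5 = (125/4408)/(39) = 125/171912

r = 3; a_0 = 1; a_1 = 5/19; a_2 = 5/38; a_3 = 25/1102; a_4 = 25/4408; a_5 = 125/171912


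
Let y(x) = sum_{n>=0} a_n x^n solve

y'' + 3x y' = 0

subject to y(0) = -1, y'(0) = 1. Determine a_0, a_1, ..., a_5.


Ansatz: y(x) = sum_{n>=0} a_n x^n, so y'(x) = sum_{n>=1} n a_n x^(n-1) and y''(x) = sum_{n>=2} n(n-1) a_n x^(n-2).
Substitute into P(x) y'' + Q(x) y' + R(x) y = 0 with P(x) = 1, Q(x) = 3x, R(x) = 0, and match powers of x.
Initial conditions: a_0 = -1, a_1 = 1.
Setting the coefficient of each power of x to zero and solving order by order (substituting the coefficients already found):
  x^0: 2 a_2 = 0  ->  a_2 = 0
  x^1: 6 a_3 + 3 a_1 = 0  ->  6 a_3 = -3 a_1 = -3  ->  a_3 = -1/2
  x^2: 12 a_4 + 6 a_2 = 0  ->  12 a_4 = -6 a_2 = 0  ->  a_4 = 0
  x^3: 20 a_5 + 9 a_3 = 0  ->  20 a_5 = -9 a_3 = 9/2  ->  a_5 = 9/40
Truncated series: y(x) = -1 + x - (1/2) x^3 + (9/40) x^5 + O(x^6).

a_0 = -1; a_1 = 1; a_2 = 0; a_3 = -1/2; a_4 = 0; a_5 = 9/40


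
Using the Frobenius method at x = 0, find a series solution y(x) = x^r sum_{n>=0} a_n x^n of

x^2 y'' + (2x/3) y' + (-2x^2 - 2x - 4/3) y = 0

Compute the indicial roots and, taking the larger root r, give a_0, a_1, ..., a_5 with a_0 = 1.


Write in Frobenius form y'' + (p(x)/x) y' + (q(x)/x^2) y = 0:
  p(x) = 2/3,  q(x) = -2x^2 - 2x - 4/3.
Indicial equation: r(r-1) + (2/3) r + (-4/3) = 0 -> roots r_1 = 4/3, r_2 = -1.
Take r = r_1 = 4/3. Let y(x) = x^r sum_{n>=0} a_n x^n with a_0 = 1.
Substitute y = x^r sum a_n x^n and match x^{r+n}. The recurrence is
  D(n) a_n - 2 a_{n-1} - 2 a_{n-2} = 0,  where D(n) = (r+n)(r+n-1) + (2/3)(r+n) + (-4/3).
  a_n = [2 a_{n-1} + 2 a_{n-2}] / D(n).
Since the indicial polynomial factors as (r - r_1)(r - r_2), D(n) = (r_1 + n - r_1)(r_1 + n - r_2) = n(n + 7/3).
Evaluating step by step (a_0 = 1):
  n = 1: D(1) = 1(1 + 7/3) = 10/3; numerator = 2(1) = 2; a_1 = (2)/(10/3) = 3/5
  n = 2: D(2) = 2(2 + 7/3) = 26/3; numerator = 2(3/5) + 2(1) = 16/5; a_2 = (16/5)/(26/3) = 24/65
  n = 3: D(3) = 3(3 + 7/3) = 16; numerator = 2(24/65) + 2(3/5) = 126/65; a_3 = (126/65)/(16) = 63/520
  n = 4: D(4) = 4(4 + 7/3) = 76/3; numerator = 2(63/520) + 2(24/65) = 51/52; a_4 = (51/52)/(76/3) = 153/3952
  n = 5: D(5) = 5(5 + 7/3) = 110/3; numerator = 2(153/3952) + 2(63/520) = 243/760; a_5 = (243/760)/(110/3) = 729/83600

r = 4/3; a_0 = 1; a_1 = 3/5; a_2 = 24/65; a_3 = 63/520; a_4 = 153/3952; a_5 = 729/83600


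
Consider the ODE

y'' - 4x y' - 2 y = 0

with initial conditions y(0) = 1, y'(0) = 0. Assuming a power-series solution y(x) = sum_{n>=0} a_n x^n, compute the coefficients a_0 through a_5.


Ansatz: y(x) = sum_{n>=0} a_n x^n, so y'(x) = sum_{n>=1} n a_n x^(n-1) and y''(x) = sum_{n>=2} n(n-1) a_n x^(n-2).
Substitute into P(x) y'' + Q(x) y' + R(x) y = 0 with P(x) = 1, Q(x) = -4x, R(x) = -2, and match powers of x.
Initial conditions: a_0 = 1, a_1 = 0.
Setting the coefficient of each power of x to zero and solving order by order (substituting the coefficients already found):
  x^0: 2 a_2 - 2 a_0 = 0  ->  2 a_2 = 2 a_0 = 2  ->  a_2 = 1
  x^1: 6 a_3 - 6 a_1 = 0  ->  6 a_3 = 6 a_1 = 0  ->  a_3 = 0
  x^2: 12 a_4 - 10 a_2 = 0  ->  12 a_4 = 10 a_2 = 10  ->  a_4 = 5/6
  x^3: 20 a_5 - 14 a_3 = 0  ->  20 a_5 = 14 a_3 = 0  ->  a_5 = 0
Truncated series: y(x) = 1 + x^2 + (5/6) x^4 + O(x^6).

a_0 = 1; a_1 = 0; a_2 = 1; a_3 = 0; a_4 = 5/6; a_5 = 0


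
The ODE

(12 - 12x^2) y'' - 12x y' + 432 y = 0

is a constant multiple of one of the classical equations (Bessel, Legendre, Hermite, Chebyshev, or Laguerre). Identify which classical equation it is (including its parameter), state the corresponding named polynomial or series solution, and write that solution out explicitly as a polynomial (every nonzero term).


All three coefficients share the factor 12; dividing through by 12 gives  (1 - x^2) y'' - x y' + 36 y = 0.
This matches the Chebyshev equation (1 - x^2) y'' - x y' + n^2 y = 0 (note the -x y' term, not -2x y') with n^2 = 36, so n = 6; the polynomial solution is T_6(x).
With y = sum_k a_k x^k, matching x^k gives (k+2)(k+1) a_{k+2} = (k^2 - n^2) a_k = (k - 6)(k + 6) a_k. The right side vanishes at k = 6, so the series with the parity of 6 terminates at degree 6.
Standard normalization: leading coefficient of T_n is 2^(n-1), so a_6 = 2^5 = 32. Work downward with a_k = (k+1)(k+2) a_{k+2} / ((k - 6)(k + 6)):
  a_4 = (5)(6)(32) / ((4 - 6)(4 + 6)) = 960/(-20) = -48
  a_2 = (3)(4)(-48) / ((2 - 6)(2 + 6)) = -576/(-32) = 18
  a_0 = (1)(2)(18) / ((0 - 6)(0 + 6)) = 36/(-36) = -1
Hence T_6(x) = 32 x^6 - 48 x^4 + 18 x^2 - 1.

T_6(x); series = 32 x^6 - 48 x^4 + 18 x^2 - 1


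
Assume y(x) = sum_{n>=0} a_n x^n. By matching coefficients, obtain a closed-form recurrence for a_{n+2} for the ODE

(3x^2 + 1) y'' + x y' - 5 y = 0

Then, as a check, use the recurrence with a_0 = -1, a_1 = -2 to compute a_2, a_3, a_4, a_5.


Substitute y = sum_n a_n x^n.
(1 + 3 x^2) y'' contributes (n+2)(n+1) a_{n+2} + 3 n(n-1) a_n at x^n.
x y'(x) contributes n a_n at x^n.
-5 y(x) contributes -5 a_n at x^n.
Matching x^n: (n+2)(n+1) a_{n+2} + (3 n(n-1) + n - 5) a_n = 0.
Thus a_{n+2} = (-3 n(n-1) - n + 5) / ((n+1)(n+2)) * a_n.

Check with a_0 = -1, a_1 = -2 (apply the recurrence for n = 0, 1, 2, 3): a_0 = -1, a_1 = -2, a_2 = -5/2, a_3 = -4/3, a_4 = 5/8, a_5 = 16/15.

a_(n+2) = (-3 n(n-1) - n + 5) / ((n+1)(n+2)) * a_n; check: a_0 = -1, a_1 = -2, a_2 = -5/2, a_3 = -4/3, a_4 = 5/8, a_5 = 16/15


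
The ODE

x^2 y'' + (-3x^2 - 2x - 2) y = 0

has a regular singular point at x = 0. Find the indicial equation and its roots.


Divide by x^2 to reach normal form y'' + P_1(x) y' + P_2(x) y = 0 with P_1(x) = 0 and P_2(x) = -3 - 2/x - 2/x^2.
x = 0 is a singular point because the y-coefficient -3 - 2/x - 2/x^2 has a pole at x = 0.
It is a regular singular point because x P_1(x) = p(x) = 0 and x^2 P_2(x) = q(x) = -3x^2 - 2x - 2 are polynomials, hence analytic at x = 0.
p(0) = 0,  q(0) = -2.
Indicial equation: r(r-1) + p(0) r + q(0) = 0, i.e. r^2 + (p(0) - 1) r + q(0) = 0, i.e. r^2 - 1 r - 2 = 0.
Discriminant: (-1)^2 - 4(-2) = 9, so r = (1 ± 3)/2.
Solving: r_1 = 2, r_2 = -1.

indicial: r^2 - 1 r - 2 = 0; roots r_1 = 2, r_2 = -1


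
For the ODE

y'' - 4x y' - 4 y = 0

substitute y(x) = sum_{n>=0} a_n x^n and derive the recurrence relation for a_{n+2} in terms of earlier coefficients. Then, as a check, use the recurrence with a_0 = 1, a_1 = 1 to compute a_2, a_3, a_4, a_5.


Substitute y = sum_n a_n x^n.
y''(x) has coefficient (n+2)(n+1) a_{n+2} at x^n;
-4 x y'(x) has coefficient -4 n a_n at x^n (shift);
-4 y(x) has coefficient -4 a_n at x^n.
Matching x^n: (n+2)(n+1) a_{n+2} + (-4n - 4) a_n = 0.
Thus a_{n+2} = (4n + 4) / ((n+1)(n+2)) * a_n.

Check with a_0 = 1, a_1 = 1 (apply the recurrence for n = 0, 1, 2, 3): a_0 = 1, a_1 = 1, a_2 = 2, a_3 = 4/3, a_4 = 2, a_5 = 16/15.

a_(n+2) = (4n + 4) / ((n+1)(n+2)) * a_n; check: a_0 = 1, a_1 = 1, a_2 = 2, a_3 = 4/3, a_4 = 2, a_5 = 16/15


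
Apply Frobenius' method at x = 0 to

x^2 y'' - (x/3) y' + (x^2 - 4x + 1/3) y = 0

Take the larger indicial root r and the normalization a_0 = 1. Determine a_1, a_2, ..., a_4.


Write in Frobenius form y'' + (p(x)/x) y' + (q(x)/x^2) y = 0:
  p(x) = -1/3,  q(x) = x^2 - 4x + 1/3.
Indicial equation: r(r-1) + (-1/3) r + (1/3) = 0 -> roots r_1 = 1, r_2 = 1/3.
Take r = r_1 = 1. Let y(x) = x^r sum_{n>=0} a_n x^n with a_0 = 1.
Substitute y = x^r sum a_n x^n and match x^{r+n}. The recurrence is
  D(n) a_n - 4 a_{n-1} + 1 a_{n-2} = 0,  where D(n) = (r+n)(r+n-1) + (-1/3)(r+n) + (1/3).
  a_n = [4 a_{n-1} - 1 a_{n-2}] / D(n).
Since the indicial polynomial factors as (r - r_1)(r - r_2), D(n) = (r_1 + n - r_1)(r_1 + n - r_2) = n(n + 2/3).
Evaluating step by step (a_0 = 1):
  n = 1: D(1) = 1(1 + 2/3) = 5/3; numerator = 4(1) = 4; a_1 = (4)/(5/3) = 12/5
  n = 2: D(2) = 2(2 + 2/3) = 16/3; numerator = 4(12/5) - 1(1) = 43/5; a_2 = (43/5)/(16/3) = 129/80
  n = 3: D(3) = 3(3 + 2/3) = 11; numerator = 4(129/80) - 1(12/5) = 81/20; a_3 = (81/20)/(11) = 81/220
  n = 4: D(4) = 4(4 + 2/3) = 56/3; numerator = 4(81/220) - 1(129/80) = -123/880; a_4 = (-123/880)/(56/3) = -369/49280

r = 1; a_0 = 1; a_1 = 12/5; a_2 = 129/80; a_3 = 81/220; a_4 = -369/49280


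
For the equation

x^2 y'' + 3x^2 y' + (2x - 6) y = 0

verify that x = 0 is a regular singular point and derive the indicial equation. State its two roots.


Divide by x^2 to reach normal form y'' + P_1(x) y' + P_2(x) y = 0 with P_1(x) = 3 and P_2(x) = 2/x - 6/x^2.
x = 0 is a singular point because the y-coefficient 2/x - 6/x^2 has a pole at x = 0.
It is a regular singular point because x P_1(x) = p(x) = 3x and x^2 P_2(x) = q(x) = 2x - 6 are polynomials, hence analytic at x = 0.
p(0) = 0,  q(0) = -6.
Indicial equation: r(r-1) + p(0) r + q(0) = 0, i.e. r^2 + (p(0) - 1) r + q(0) = 0, i.e. r^2 - 1 r - 6 = 0.
Discriminant: (-1)^2 - 4(-6) = 25, so r = (1 ± 5)/2.
Solving: r_1 = 3, r_2 = -2.

indicial: r^2 - 1 r - 6 = 0; roots r_1 = 3, r_2 = -2


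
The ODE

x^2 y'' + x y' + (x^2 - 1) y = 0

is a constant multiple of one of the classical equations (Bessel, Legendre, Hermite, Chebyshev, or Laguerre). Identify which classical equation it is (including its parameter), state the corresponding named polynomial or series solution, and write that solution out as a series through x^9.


The equation is already in a standard form:  x^2 y'' + x y' + (x^2 - 1) y = 0.
This matches the Bessel equation x^2 y'' + x y' + (x^2 - nu^2) y = 0 with nu^2 = 1, so nu = 1; the solution bounded at x = 0 is J_1(x).
Frobenius at x = 0: indicial roots ±nu; for r = nu the recurrence k(k + 2nu) c_k = -c_{k-2} gives the standard series J_nu(x) = sum_{k>=0} (-1)^k / (k! (k+nu)!) (x/2)^(2k+nu). Evaluate the first 5 terms:
  k = 0: (-1)^0 / (0! * 1! * 2^1) x^1 = 1/(1*1*2) x^1 = (1/2) x^1
  k = 1: (-1)^1 / (1! * 2! * 2^3) x^3 = -1/(1*2*8) x^3 = (-1/16) x^3
  k = 2: (-1)^2 / (2! * 3! * 2^5) x^5 = 1/(2*6*32) x^5 = (1/384) x^5
  k = 3: (-1)^3 / (3! * 4! * 2^7) x^7 = -1/(6*24*128) x^7 = (-1/18432) x^7
  k = 4: (-1)^4 / (4! * 5! * 2^9) x^9 = 1/(24*120*512) x^9 = (1/1474560) x^9
Hence J_1(x) = x^9/1474560 - x^7/18432 + x^5/384 - x^3/16 + x/2 + ....

J_1(x); series = x^9/1474560 - x^7/18432 + x^5/384 - x^3/16 + x/2
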